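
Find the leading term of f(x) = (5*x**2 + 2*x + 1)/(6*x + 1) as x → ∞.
5*x/6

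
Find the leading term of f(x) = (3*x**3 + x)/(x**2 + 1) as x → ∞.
3*x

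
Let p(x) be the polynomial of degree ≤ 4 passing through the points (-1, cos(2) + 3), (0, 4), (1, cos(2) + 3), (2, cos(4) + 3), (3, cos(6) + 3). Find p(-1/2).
7*cos(4)/32 - 5*cos(6)/128 - 35*cos(2)/128 + 131/32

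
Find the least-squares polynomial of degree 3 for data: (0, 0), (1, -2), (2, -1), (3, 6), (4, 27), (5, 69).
-1/6 + (55/252)x + (-215/84)x² + (19/18)x³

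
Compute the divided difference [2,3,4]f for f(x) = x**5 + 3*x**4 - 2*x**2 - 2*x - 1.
448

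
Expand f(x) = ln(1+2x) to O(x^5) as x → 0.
2*x - 2*x**2 + 8*x**3/3 - 4*x**4 + O(x**5)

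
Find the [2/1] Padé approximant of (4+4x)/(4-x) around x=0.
(x + 1)/(1 - x/4)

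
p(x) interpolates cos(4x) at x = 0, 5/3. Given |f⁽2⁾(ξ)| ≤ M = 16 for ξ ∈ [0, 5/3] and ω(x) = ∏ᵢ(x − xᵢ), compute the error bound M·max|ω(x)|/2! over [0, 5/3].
50/9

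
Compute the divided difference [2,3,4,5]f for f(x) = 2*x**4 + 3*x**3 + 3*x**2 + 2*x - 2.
31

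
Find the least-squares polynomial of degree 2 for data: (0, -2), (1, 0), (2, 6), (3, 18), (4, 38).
-8/5 + (-11/5)x + (3)x²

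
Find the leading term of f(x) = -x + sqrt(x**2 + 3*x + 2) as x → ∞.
3/2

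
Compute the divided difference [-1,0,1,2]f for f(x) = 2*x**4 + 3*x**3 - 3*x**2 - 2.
7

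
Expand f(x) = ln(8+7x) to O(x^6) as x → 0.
log(8) + 7*x/8 - 49*x**2/128 + 343*x**3/1536 - 2401*x**4/16384 + 16807*x**5/163840 + O(x**6)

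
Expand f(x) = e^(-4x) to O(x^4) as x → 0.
1 - 4*x + 8*x**2 - 32*x**3/3 + O(x**4)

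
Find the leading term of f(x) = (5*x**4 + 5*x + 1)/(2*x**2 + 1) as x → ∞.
5*x**2/2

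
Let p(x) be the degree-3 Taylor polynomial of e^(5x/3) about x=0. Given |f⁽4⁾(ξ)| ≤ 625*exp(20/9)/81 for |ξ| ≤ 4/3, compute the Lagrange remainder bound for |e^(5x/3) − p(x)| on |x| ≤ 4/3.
20000*exp(20/9)/19683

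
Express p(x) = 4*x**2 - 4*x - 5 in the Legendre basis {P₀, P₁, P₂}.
(-11/3)P₀ + (-4)P₁ + (8/3)P₂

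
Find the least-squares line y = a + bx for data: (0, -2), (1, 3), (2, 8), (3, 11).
a = -8/5, b = 22/5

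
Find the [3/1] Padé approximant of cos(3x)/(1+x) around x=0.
(27*x**3/8 - 99*x**2/28 - 27*x/28 + 1)/(x/28 + 1)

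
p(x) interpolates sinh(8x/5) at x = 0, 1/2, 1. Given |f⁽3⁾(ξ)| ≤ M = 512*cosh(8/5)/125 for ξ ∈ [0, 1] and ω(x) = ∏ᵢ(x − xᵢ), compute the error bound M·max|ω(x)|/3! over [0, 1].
64*sqrt(3)*cosh(8/5)/3375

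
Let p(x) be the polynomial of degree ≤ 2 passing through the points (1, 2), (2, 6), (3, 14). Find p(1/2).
3/2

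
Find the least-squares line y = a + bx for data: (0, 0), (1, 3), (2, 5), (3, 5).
a = 7/10, b = 17/10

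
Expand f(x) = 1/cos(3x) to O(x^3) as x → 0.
1 + 9*x**2/2 + O(x**3)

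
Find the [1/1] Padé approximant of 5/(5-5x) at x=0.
1/(1 - x)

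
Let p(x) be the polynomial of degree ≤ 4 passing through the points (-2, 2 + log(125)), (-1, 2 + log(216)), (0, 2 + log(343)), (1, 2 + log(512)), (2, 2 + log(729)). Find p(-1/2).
2 + log(147*3**(35/64)*5**(113/128)*7**(7/64)/5)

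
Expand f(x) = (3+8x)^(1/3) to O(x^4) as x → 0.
3**(1/3) + 8*3**(1/3)*x/9 - 64*3**(1/3)*x**2/81 + 2560*3**(1/3)*x**3/2187 + O(x**4)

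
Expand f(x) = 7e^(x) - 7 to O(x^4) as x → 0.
7*x + 7*x**2/2 + 7*x**3/6 + O(x**4)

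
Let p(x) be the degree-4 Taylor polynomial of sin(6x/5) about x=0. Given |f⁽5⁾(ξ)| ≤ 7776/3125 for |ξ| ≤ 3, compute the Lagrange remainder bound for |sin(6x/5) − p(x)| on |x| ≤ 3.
78732/15625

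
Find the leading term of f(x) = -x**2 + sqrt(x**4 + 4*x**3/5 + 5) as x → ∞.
2*x/5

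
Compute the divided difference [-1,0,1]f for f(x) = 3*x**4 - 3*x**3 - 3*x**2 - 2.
0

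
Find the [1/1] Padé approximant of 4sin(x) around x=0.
4*x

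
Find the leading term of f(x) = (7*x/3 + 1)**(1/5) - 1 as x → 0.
7*x/15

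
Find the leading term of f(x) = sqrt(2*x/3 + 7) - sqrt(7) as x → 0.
sqrt(7)*x/21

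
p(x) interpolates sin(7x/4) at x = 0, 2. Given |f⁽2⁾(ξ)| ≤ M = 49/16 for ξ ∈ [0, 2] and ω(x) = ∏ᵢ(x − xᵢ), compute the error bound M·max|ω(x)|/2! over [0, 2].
49/32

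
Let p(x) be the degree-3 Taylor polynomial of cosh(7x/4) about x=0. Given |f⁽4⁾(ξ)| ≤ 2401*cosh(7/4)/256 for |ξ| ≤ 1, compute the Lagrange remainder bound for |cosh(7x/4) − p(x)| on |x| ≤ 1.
2401*cosh(7/4)/6144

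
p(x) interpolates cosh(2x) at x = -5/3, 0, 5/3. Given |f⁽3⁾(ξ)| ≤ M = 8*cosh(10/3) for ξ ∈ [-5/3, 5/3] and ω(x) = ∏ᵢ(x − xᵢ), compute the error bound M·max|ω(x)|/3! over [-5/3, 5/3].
1000*sqrt(3)*cosh(10/3)/729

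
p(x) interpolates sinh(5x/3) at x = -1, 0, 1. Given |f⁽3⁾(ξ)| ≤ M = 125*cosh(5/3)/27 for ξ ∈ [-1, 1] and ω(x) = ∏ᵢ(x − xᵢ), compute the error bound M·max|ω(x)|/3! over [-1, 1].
125*sqrt(3)*cosh(5/3)/729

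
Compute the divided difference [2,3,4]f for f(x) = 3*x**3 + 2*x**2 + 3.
29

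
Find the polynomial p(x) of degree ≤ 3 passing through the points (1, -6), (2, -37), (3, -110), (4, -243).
-3*x**3 - 3*x**2 - x + 1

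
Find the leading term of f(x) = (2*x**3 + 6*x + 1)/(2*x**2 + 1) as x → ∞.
x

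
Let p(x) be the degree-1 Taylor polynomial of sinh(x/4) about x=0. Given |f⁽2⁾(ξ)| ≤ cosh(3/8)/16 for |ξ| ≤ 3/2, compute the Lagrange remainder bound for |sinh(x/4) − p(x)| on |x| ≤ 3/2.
9*cosh(3/8)/128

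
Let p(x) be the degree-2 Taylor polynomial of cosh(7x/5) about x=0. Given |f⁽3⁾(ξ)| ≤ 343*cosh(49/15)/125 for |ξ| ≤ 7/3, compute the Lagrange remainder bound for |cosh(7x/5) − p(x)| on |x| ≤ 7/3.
117649*cosh(49/15)/20250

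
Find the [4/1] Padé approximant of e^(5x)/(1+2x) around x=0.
(38125*x**4/5976 + 375*x**3/83 + 825*x**2/166 + 620*x/249 + 1)/(1 - 127*x/249)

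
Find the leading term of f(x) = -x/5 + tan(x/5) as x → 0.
x**3/375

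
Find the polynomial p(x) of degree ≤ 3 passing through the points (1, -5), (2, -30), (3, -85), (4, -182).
-2*x**3 - 3*x**2 - 2*x + 2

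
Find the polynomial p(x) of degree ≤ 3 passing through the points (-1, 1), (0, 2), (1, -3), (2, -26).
-2*x**3 - 3*x**2 + 2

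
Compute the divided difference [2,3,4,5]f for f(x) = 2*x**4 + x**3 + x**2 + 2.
29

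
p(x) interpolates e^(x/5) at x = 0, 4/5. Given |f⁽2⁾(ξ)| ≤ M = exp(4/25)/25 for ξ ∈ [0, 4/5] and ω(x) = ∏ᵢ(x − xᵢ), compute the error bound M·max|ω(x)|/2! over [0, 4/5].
2*exp(4/25)/625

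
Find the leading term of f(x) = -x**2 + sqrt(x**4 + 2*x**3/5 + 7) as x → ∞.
x/5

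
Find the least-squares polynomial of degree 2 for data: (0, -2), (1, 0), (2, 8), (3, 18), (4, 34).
-74/35 + (3/7)x + (15/7)x²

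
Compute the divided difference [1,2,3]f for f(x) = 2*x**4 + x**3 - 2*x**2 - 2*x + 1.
54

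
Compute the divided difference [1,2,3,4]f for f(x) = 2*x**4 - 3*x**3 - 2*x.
17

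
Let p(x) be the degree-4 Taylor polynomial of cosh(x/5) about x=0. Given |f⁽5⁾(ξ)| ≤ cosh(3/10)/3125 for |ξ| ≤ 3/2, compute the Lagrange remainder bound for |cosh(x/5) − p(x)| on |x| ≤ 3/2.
81*cosh(3/10)/4000000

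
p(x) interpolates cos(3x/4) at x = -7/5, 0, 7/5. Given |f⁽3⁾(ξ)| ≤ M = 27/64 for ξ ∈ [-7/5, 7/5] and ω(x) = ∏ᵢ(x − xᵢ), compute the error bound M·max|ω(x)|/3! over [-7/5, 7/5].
343*sqrt(3)/8000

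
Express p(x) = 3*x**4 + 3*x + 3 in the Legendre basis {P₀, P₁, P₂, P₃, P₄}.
(18/5)P₀ + (3)P₁ + (12/7)P₂ + (24/35)P₄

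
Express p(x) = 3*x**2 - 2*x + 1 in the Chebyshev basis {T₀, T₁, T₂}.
(5/2)T₀ + (-2)T₁ + (3/2)T₂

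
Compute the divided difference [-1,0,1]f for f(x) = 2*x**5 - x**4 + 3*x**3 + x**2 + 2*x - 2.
0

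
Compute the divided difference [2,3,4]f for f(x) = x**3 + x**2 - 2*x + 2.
10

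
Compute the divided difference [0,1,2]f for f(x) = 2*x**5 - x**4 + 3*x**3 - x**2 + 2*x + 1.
31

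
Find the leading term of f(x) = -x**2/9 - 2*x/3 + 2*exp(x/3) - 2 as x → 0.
x**3/81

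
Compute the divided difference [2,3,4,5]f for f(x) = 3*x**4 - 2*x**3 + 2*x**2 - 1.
40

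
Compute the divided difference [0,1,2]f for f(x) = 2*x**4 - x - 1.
14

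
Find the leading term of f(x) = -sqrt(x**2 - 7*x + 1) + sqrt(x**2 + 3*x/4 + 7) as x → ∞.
31/8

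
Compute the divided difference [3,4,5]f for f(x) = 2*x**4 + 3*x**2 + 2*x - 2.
197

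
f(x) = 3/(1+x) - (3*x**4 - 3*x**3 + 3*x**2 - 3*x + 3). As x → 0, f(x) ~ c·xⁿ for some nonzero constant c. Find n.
5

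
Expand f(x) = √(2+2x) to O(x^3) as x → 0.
sqrt(2) + sqrt(2)*x/2 - sqrt(2)*x**2/8 + O(x**3)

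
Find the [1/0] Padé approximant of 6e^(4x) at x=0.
24*x + 6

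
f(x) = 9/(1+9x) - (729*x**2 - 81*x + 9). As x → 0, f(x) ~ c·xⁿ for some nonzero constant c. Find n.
3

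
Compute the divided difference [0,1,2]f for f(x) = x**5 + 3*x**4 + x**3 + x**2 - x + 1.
40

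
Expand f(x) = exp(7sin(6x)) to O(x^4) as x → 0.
1 + 42*x + 882*x**2 + 12096*x**3 + O(x**4)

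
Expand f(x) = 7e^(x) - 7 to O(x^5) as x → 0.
7*x + 7*x**2/2 + 7*x**3/6 + 7*x**4/24 + O(x**5)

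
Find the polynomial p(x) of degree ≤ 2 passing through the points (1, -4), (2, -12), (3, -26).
-3*x**2 + x - 2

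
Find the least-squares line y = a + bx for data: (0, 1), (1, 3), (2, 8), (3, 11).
a = 1/2, b = 7/2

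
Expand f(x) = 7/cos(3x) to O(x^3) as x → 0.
7 + 63*x**2/2 + O(x**3)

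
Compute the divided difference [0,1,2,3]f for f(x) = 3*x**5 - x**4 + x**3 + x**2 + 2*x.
70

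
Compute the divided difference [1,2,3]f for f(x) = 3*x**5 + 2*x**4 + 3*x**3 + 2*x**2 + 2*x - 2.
340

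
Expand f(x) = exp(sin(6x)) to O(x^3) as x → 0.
1 + 6*x + 18*x**2 + O(x**3)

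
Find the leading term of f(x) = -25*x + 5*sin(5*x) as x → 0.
-625*x**3/6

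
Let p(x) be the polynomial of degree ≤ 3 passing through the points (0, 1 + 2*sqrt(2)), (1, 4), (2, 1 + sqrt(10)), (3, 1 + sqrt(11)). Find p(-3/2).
-551/16 - 35*sqrt(11)/16 + 105*sqrt(2)/8 + 135*sqrt(10)/16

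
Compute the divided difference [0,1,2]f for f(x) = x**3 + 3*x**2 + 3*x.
6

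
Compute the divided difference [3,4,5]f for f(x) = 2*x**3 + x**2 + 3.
25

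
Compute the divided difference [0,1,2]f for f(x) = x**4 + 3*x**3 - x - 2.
16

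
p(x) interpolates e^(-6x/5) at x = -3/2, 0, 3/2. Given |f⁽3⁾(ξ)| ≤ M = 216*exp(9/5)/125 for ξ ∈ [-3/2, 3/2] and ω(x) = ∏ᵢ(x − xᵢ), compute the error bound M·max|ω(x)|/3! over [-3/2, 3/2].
27*sqrt(3)*exp(9/5)/125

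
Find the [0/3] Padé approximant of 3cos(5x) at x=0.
3/(25*x**2/2 + 1)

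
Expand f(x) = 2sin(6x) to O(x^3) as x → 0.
12*x + O(x**3)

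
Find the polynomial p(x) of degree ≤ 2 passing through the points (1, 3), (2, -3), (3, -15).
-3*x**2 + 3*x + 3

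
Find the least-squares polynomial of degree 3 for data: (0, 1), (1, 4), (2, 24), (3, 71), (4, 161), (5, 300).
68/63 + (-49/27)x + (170/63)x² + (52/27)x³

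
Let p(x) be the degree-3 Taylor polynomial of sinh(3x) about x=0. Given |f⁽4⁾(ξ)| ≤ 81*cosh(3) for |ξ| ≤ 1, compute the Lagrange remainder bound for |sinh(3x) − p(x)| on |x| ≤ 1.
27*cosh(3)/8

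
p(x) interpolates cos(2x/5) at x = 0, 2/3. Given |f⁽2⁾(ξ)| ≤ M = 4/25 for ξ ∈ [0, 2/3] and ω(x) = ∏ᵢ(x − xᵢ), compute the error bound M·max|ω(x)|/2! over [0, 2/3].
2/225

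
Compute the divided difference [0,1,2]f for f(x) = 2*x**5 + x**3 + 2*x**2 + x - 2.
35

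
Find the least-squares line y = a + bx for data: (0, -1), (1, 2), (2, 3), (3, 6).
a = -4/5, b = 11/5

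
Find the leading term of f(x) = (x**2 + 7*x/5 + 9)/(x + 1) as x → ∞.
x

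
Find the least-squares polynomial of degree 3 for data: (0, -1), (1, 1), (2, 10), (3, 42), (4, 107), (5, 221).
-20/21 + (136/63)x + (-8/3)x² + (20/9)x³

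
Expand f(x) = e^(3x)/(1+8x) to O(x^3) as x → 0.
1 - 5*x + 89*x**2/2 + O(x**3)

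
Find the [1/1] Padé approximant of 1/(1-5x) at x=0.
1/(1 - 5*x)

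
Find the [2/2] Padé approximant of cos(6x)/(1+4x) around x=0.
(9*x**2 - 6*x + 1)/(3*x**2 - 2*x + 1)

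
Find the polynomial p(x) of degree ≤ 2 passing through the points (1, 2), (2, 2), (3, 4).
x**2 - 3*x + 4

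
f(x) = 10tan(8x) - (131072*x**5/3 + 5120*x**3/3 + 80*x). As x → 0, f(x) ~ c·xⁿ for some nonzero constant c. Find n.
7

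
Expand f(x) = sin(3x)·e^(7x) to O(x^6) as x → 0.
3*x + 21*x**2 + 69*x**3 + 140*x**4 + 1919*x**5/10 + O(x**6)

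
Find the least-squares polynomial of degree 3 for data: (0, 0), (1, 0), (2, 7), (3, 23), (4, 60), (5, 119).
-1/21 + (-47/126)x + (-25/84)x² + (37/36)x³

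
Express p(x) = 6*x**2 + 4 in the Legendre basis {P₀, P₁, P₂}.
(6)P₀ + (4)P₂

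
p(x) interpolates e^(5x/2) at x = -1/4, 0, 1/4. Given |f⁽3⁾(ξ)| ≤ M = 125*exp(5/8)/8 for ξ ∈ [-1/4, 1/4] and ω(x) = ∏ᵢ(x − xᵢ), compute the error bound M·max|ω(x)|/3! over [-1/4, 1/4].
125*sqrt(3)*exp(5/8)/13824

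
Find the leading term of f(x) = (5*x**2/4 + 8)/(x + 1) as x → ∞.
5*x/4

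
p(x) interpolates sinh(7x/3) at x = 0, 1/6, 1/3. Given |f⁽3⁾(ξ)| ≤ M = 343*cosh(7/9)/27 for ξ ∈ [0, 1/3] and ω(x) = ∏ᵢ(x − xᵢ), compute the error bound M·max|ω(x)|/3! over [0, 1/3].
343*sqrt(3)*cosh(7/9)/157464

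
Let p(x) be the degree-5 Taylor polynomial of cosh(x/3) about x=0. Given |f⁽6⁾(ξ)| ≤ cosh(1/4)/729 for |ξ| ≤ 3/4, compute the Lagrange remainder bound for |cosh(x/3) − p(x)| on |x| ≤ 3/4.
cosh(1/4)/2949120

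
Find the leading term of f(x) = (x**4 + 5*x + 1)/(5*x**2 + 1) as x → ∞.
x**2/5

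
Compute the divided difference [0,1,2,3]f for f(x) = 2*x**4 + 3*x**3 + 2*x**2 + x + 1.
15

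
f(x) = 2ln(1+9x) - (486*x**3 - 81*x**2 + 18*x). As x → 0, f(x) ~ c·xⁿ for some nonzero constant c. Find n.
4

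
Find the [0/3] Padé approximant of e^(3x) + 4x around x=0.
1/(-569*x**3/2 + 89*x**2/2 - 7*x + 1)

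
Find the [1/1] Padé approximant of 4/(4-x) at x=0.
1/(1 - x/4)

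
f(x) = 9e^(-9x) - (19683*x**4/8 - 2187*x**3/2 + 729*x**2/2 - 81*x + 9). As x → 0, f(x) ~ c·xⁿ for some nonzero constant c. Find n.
5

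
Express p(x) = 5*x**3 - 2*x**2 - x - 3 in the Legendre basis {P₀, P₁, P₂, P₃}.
(-11/3)P₀ + (2)P₁ + (-4/3)P₂ + (2)P₃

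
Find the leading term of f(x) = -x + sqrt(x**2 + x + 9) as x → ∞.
1/2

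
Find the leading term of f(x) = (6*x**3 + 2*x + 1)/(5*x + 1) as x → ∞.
6*x**2/5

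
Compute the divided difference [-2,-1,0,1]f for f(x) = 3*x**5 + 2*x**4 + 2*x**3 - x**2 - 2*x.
13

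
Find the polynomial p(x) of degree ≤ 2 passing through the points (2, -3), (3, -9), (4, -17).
-x**2 - x + 3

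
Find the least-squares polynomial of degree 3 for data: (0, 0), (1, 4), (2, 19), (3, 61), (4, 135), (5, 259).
1/42 + (359/252)x + (29/84)x² + (35/18)x³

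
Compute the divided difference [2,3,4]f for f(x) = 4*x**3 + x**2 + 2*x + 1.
37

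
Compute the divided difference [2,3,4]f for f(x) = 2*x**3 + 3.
18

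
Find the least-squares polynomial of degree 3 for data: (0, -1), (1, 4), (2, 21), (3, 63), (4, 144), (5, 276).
-41/42 + (827/252)x + (-23/42)x² + (79/36)x³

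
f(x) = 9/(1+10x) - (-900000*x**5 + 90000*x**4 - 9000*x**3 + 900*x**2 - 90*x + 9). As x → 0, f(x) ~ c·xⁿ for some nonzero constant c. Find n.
6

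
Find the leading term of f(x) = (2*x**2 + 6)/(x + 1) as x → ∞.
2*x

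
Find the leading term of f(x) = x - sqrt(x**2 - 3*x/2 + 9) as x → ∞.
3/4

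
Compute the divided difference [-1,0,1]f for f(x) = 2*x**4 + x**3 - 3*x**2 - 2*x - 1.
-1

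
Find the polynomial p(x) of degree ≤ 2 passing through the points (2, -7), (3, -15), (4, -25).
-x**2 - 3*x + 3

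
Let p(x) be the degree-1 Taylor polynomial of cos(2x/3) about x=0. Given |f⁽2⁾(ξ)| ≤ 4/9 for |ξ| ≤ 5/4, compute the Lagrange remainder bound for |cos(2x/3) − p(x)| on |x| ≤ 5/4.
25/72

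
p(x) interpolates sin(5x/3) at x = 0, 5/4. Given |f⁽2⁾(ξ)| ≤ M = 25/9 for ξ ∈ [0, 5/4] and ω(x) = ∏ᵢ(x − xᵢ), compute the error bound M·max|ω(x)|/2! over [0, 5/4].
625/1152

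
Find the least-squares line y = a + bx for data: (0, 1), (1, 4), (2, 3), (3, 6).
a = 7/5, b = 7/5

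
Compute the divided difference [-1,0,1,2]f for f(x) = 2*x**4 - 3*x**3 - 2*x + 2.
1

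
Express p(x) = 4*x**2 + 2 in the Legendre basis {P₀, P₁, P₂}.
(10/3)P₀ + (8/3)P₂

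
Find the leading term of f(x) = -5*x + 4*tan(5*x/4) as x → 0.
125*x**3/48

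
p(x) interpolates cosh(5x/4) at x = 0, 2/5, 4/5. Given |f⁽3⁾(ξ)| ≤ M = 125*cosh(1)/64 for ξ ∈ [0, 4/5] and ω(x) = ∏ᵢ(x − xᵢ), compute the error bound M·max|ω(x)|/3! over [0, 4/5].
sqrt(3)*cosh(1)/216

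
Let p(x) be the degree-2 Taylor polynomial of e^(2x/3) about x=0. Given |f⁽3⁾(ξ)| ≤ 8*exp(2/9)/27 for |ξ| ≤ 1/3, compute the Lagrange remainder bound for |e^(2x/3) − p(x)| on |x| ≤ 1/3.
4*exp(2/9)/2187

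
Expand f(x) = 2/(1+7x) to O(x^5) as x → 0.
2 - 14*x + 98*x**2 - 686*x**3 + 4802*x**4 + O(x**5)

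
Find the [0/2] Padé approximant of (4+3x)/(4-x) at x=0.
1/(3*x**2/4 - x + 1)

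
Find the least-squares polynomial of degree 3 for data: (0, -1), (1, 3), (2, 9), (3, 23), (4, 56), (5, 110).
-115/126 + (3835/756)x + (-629/252)x² + (32/27)x³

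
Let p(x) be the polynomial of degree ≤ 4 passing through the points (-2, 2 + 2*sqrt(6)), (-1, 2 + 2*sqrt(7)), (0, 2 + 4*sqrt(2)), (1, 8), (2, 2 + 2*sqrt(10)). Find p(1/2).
-5*sqrt(7)/16 - 5*sqrt(10)/64 + 3*sqrt(6)/64 + 45*sqrt(2)/16 + 77/16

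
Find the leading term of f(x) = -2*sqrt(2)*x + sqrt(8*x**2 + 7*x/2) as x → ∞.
7*sqrt(2)/16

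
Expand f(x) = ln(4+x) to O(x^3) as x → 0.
log(4) + x/4 - x**2/32 + O(x**3)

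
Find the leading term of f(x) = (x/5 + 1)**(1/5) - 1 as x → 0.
x/25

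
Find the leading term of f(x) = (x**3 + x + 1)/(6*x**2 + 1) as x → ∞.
x/6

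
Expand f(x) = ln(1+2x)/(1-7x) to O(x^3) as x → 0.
2*x + 12*x**2 + O(x**3)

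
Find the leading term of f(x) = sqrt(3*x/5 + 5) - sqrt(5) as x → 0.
3*sqrt(5)*x/50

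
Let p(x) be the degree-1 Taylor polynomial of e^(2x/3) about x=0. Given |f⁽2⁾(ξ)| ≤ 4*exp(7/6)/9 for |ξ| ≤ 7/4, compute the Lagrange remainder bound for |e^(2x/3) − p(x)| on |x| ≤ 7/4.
49*exp(7/6)/72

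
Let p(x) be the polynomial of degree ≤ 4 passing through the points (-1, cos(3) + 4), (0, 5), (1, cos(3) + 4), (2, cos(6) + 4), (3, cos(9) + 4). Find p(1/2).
85*cos(3)/128 - 5*cos(6)/32 + 3*cos(9)/128 + 143/32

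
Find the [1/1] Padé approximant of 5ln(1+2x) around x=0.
10*x/(x + 1)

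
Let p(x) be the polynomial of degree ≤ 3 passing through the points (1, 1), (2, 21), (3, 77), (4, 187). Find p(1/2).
-9/8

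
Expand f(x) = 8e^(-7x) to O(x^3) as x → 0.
8 - 56*x + 196*x**2 + O(x**3)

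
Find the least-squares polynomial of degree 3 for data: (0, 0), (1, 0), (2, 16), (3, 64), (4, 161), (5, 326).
-13/126 + (-1055/756)x + (-68/63)x² + (311/108)x³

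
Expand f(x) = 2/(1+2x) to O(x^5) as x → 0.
2 - 4*x + 8*x**2 - 16*x**3 + 32*x**4 + O(x**5)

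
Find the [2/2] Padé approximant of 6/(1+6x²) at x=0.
6/(6*x**2 + 1)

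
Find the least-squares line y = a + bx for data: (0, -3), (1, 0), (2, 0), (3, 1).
a = -23/10, b = 6/5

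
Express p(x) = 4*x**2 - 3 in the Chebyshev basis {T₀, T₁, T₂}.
-T₀ + (2)T₂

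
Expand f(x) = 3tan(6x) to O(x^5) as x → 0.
18*x + 216*x**3 + O(x**5)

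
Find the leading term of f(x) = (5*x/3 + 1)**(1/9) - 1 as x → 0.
5*x/27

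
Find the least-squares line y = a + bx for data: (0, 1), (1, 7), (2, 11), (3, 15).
a = 8/5, b = 23/5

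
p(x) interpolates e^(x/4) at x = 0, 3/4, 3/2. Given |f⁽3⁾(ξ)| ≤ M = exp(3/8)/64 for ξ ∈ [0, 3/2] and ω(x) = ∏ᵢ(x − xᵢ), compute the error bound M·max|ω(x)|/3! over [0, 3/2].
sqrt(3)*exp(3/8)/4096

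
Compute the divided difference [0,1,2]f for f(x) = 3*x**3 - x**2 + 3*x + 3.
8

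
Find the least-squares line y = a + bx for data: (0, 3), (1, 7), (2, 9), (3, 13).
a = 16/5, b = 16/5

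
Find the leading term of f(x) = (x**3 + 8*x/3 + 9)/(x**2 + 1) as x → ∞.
x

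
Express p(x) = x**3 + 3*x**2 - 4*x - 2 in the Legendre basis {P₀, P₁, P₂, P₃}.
-P₀ + (-17/5)P₁ + (2)P₂ + (2/5)P₃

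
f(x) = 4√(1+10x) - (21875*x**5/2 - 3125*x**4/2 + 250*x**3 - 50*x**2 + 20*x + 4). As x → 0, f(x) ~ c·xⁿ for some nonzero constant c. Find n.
6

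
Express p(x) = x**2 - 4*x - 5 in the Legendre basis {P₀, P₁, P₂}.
(-14/3)P₀ + (-4)P₁ + (2/3)P₂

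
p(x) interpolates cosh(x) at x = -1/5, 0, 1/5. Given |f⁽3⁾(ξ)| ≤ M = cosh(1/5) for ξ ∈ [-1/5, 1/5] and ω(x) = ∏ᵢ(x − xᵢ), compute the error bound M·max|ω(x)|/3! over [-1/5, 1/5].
sqrt(3)*cosh(1/5)/3375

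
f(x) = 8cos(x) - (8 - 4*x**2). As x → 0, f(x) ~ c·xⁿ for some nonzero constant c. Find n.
4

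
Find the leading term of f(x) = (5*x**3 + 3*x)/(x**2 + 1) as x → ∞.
5*x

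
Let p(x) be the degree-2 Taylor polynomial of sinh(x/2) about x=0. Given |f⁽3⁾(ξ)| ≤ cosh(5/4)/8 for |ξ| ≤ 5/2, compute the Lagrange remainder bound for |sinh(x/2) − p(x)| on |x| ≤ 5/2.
125*cosh(5/4)/384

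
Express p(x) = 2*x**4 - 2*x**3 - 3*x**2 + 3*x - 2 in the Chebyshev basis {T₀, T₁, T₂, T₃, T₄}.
(-11/4)T₀ + (3/2)T₁ + (-1/2)T₂ + (-1/2)T₃ + (1/4)T₄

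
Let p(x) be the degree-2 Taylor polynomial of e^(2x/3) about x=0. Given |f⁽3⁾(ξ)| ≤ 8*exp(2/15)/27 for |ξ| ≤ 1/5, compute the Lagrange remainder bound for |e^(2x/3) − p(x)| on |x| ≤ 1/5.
4*exp(2/15)/10125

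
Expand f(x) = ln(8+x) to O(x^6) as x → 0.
log(8) + x/8 - x**2/128 + x**3/1536 - x**4/16384 + x**5/163840 + O(x**6)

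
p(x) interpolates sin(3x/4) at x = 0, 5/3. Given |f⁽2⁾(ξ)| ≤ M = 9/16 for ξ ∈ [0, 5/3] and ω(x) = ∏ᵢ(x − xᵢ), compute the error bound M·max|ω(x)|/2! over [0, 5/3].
25/128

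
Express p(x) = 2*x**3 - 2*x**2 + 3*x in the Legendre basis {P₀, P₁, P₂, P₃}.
(-2/3)P₀ + (21/5)P₁ + (-4/3)P₂ + (4/5)P₃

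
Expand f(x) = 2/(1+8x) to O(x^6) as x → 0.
2 - 16*x + 128*x**2 - 1024*x**3 + 8192*x**4 - 65536*x**5 + O(x**6)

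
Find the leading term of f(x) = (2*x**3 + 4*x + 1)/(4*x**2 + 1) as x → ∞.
x/2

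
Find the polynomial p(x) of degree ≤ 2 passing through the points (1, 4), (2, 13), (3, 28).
3*x**2 + 1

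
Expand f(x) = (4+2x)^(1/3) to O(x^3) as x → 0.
2**(2/3) + 2**(2/3)*x/6 - 2**(2/3)*x**2/36 + O(x**3)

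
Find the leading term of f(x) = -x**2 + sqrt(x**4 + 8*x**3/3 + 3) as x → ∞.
4*x/3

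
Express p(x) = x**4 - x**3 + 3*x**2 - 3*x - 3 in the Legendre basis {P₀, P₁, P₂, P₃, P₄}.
(-9/5)P₀ + (-18/5)P₁ + (18/7)P₂ + (-2/5)P₃ + (8/35)P₄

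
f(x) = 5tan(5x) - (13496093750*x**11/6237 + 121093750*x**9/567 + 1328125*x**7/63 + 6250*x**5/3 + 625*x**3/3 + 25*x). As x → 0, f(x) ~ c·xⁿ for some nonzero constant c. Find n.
13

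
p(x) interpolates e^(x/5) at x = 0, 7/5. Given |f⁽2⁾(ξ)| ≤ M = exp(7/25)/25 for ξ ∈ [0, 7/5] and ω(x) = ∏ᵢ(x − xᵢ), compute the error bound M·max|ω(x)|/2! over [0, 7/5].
49*exp(7/25)/5000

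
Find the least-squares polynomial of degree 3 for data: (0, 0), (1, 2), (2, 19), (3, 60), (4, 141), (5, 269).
1/126 + (-913/756)x + (347/252)x² + (52/27)x³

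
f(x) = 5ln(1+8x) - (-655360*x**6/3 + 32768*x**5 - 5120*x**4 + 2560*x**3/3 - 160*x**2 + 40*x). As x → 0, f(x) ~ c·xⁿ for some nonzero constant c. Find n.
7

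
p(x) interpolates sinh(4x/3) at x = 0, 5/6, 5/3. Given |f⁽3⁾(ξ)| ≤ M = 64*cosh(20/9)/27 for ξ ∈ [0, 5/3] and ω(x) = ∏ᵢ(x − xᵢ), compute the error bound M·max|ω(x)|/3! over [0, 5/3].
1000*sqrt(3)*cosh(20/9)/19683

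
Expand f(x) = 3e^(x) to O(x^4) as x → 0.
3 + 3*x + 3*x**2/2 + x**3/2 + O(x**4)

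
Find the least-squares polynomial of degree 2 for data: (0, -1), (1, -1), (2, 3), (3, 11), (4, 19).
-47/35 + (-18/35)x + (10/7)x²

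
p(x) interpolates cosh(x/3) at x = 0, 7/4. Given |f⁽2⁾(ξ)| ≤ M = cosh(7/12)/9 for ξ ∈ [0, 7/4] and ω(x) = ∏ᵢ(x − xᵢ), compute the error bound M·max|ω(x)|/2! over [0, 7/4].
49*cosh(7/12)/1152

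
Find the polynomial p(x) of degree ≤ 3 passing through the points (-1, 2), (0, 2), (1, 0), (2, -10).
-x**3 - x**2 + 2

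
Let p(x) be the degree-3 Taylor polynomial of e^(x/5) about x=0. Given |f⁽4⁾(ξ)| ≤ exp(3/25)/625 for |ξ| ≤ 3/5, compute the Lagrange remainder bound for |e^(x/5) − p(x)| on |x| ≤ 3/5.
27*exp(3/25)/3125000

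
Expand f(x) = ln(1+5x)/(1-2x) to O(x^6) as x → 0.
5*x - 5*x**2/2 + 110*x**3/3 - 995*x**4/12 + 2755*x**5/6 + O(x**6)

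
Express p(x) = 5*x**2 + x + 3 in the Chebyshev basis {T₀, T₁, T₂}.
(11/2)T₀ + T₁ + (5/2)T₂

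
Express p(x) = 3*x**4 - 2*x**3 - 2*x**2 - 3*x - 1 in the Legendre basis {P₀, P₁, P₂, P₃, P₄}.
(-16/15)P₀ + (-21/5)P₁ + (8/21)P₂ + (-4/5)P₃ + (24/35)P₄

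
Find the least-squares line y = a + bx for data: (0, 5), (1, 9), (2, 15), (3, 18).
a = 5, b = 9/2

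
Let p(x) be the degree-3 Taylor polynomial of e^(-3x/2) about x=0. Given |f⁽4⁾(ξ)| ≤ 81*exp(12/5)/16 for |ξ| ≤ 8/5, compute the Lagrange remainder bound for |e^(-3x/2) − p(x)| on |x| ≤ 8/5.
864*exp(12/5)/625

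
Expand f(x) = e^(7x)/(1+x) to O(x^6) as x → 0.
1 + 6*x + 37*x**2/2 + 116*x**3/3 + 491*x**4/8 + 4721*x**5/60 + O(x**6)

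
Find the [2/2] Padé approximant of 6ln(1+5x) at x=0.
15*x*(5*x + 2)/(25*x**2/6 + 5*x + 1)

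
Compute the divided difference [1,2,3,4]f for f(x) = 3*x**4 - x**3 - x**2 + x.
29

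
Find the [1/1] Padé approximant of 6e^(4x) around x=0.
(12*x + 6)/(1 - 2*x)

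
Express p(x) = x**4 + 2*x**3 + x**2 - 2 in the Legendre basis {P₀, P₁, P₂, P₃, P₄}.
(-22/15)P₀ + (6/5)P₁ + (26/21)P₂ + (4/5)P₃ + (8/35)P₄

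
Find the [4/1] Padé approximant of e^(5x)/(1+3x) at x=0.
(310625*x**4/12696 + 20875*x**3/1587 + 10725*x**2/1058 + 2020*x/529 + 1)/(962*x/529 + 1)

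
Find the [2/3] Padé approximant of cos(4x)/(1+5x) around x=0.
(1 - 20*x**2/3)/(20*x**3/3 + 4*x**2/3 + 5*x + 1)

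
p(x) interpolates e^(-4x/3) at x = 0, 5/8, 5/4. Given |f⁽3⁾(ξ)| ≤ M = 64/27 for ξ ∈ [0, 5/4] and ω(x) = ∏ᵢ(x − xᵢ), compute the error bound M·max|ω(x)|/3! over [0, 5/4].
125*sqrt(3)/5832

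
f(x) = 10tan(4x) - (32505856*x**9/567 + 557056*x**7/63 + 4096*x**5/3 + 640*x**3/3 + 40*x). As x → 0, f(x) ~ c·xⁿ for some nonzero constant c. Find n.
11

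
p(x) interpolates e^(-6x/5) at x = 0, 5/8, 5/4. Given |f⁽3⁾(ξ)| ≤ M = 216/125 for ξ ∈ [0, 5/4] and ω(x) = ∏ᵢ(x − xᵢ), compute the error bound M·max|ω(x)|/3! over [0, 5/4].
sqrt(3)/64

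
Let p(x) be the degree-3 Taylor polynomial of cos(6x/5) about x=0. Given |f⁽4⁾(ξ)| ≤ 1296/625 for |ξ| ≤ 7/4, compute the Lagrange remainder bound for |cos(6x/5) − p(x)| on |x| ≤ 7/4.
64827/80000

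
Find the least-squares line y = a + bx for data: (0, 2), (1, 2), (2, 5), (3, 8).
a = 11/10, b = 21/10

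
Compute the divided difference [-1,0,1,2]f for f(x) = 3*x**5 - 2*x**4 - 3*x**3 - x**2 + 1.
8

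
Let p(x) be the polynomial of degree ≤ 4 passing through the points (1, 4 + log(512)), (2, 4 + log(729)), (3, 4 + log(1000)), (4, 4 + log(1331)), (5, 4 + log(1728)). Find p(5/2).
4 + log(450*11**(17/32)*2**(115/128)*3**(113/128)*5**(7/64)/11)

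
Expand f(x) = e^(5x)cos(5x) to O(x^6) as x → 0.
1 + 5*x - 125*x**3/3 - 625*x**4/6 - 625*x**5/6 + O(x**6)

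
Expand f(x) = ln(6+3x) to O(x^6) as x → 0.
log(6) + x/2 - x**2/8 + x**3/24 - x**4/64 + x**5/160 + O(x**6)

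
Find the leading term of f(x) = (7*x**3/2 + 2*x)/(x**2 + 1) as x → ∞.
7*x/2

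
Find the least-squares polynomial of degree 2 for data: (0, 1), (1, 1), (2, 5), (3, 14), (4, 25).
6/7 + (-113/70)x + (27/14)x²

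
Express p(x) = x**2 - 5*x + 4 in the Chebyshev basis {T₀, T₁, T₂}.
(9/2)T₀ + (-5)T₁ + (1/2)T₂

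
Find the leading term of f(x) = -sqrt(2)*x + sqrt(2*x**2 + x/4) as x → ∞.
sqrt(2)/16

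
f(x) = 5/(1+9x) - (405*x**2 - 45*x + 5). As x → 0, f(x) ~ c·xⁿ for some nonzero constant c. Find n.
3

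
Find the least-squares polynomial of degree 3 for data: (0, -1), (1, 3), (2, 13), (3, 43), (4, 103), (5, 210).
-67/63 + (2095/378)x + (-895/252)x² + (235/108)x³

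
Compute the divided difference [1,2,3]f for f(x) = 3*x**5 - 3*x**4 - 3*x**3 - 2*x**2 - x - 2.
175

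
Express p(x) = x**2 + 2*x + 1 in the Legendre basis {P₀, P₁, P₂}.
(4/3)P₀ + (2)P₁ + (2/3)P₂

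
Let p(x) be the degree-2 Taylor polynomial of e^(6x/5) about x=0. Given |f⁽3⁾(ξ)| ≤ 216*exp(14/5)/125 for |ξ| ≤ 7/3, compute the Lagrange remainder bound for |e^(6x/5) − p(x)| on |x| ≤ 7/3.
1372*exp(14/5)/375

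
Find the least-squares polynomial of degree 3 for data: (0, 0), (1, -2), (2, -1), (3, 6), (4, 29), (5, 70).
-1/42 + (-221/252)x + (-79/42)x² + (35/36)x³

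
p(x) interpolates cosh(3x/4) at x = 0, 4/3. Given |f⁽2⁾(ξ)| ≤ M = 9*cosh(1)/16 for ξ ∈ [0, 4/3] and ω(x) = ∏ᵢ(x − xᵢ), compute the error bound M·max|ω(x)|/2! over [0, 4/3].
cosh(1)/8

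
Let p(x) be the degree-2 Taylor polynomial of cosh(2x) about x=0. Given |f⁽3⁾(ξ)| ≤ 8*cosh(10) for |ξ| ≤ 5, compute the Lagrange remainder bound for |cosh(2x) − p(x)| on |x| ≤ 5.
500*cosh(10)/3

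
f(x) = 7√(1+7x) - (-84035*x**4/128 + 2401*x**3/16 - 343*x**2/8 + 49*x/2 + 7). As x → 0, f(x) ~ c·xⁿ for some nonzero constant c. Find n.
5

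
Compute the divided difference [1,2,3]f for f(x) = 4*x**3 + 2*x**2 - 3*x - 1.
26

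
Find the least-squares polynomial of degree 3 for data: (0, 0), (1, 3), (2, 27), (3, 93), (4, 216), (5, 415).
1/9 + (-536/189)x + (148/63)x² + (80/27)x³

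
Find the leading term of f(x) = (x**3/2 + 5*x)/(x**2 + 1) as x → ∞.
x/2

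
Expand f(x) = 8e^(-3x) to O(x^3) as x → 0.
8 - 24*x + 36*x**2 + O(x**3)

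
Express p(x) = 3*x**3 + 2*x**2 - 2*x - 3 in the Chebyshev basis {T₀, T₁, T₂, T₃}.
(-2)T₀ + (1/4)T₁ + T₂ + (3/4)T₃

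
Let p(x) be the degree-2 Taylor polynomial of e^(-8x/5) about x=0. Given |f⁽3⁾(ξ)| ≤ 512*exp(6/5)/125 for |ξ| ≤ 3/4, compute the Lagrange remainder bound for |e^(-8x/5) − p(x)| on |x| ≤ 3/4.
36*exp(6/5)/125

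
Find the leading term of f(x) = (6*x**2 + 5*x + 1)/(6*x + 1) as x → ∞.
x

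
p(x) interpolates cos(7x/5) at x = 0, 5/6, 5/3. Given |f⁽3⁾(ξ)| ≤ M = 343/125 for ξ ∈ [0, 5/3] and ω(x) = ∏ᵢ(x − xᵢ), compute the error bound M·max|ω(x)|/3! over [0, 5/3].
343*sqrt(3)/5832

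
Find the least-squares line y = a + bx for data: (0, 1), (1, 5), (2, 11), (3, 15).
a = 4/5, b = 24/5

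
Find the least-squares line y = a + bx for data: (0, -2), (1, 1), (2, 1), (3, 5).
a = -19/10, b = 21/10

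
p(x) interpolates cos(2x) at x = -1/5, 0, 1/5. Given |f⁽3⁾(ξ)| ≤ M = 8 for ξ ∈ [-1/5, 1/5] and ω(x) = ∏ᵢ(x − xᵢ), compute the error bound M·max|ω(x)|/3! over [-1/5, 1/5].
8*sqrt(3)/3375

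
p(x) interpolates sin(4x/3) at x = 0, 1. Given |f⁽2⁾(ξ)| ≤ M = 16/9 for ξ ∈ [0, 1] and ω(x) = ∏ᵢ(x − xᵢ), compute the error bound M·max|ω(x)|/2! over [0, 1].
2/9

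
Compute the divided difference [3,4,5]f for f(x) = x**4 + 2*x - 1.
97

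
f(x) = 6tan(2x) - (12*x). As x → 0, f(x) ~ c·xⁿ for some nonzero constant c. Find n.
3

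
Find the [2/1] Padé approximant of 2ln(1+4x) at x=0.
8*x*(2*x + 3)/(3*(8*x/3 + 1))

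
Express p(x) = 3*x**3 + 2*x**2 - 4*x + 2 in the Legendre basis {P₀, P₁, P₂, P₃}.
(8/3)P₀ + (-11/5)P₁ + (4/3)P₂ + (6/5)P₃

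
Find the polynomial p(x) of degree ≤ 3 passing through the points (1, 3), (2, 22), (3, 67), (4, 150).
2*x**3 + x**2 + 2*x - 2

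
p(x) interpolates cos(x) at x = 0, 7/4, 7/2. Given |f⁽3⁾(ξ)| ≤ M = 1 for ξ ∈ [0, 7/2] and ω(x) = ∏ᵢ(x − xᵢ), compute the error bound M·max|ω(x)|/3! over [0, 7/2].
343*sqrt(3)/1728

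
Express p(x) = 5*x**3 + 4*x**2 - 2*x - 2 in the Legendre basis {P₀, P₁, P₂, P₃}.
(-2/3)P₀ + P₁ + (8/3)P₂ + (2)P₃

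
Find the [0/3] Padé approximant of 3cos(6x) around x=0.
3/(18*x**2 + 1)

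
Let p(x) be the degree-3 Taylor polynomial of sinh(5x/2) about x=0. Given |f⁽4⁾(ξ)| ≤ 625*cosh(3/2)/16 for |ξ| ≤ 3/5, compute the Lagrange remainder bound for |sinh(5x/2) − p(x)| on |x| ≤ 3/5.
27*cosh(3/2)/128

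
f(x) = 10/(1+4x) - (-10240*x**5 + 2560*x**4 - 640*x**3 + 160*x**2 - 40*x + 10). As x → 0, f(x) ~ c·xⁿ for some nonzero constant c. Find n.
6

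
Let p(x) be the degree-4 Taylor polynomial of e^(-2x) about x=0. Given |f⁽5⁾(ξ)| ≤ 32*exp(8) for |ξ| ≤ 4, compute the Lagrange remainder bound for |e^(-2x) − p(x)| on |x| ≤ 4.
4096*exp(8)/15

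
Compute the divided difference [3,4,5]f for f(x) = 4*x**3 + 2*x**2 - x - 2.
50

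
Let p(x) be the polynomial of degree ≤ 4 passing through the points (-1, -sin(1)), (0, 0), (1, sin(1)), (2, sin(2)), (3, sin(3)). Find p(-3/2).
-45*sin(2)/32 + 35*sin(3)/128 + 63*sin(1)/128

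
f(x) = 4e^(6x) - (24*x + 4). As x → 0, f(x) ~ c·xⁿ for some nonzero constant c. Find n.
2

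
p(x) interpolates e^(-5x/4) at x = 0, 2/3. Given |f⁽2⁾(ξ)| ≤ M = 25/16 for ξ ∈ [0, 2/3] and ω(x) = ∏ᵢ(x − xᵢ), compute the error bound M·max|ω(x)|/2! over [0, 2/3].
25/288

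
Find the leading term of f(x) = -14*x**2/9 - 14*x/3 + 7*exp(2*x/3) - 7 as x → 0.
28*x**3/81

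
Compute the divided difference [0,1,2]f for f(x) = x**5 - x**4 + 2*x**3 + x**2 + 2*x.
15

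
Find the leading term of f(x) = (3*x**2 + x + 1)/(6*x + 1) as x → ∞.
x/2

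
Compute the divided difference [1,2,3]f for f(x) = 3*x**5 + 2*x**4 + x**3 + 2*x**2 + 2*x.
328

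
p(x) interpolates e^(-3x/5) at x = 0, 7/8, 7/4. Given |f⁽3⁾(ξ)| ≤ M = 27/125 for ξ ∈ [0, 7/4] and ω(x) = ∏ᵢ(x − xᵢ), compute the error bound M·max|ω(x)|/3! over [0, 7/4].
343*sqrt(3)/64000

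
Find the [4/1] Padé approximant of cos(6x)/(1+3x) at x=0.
(54*x**4 - 18*x**2 + 1)/(3*x + 1)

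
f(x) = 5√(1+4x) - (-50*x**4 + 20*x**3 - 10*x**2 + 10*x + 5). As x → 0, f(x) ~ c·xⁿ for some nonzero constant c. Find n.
5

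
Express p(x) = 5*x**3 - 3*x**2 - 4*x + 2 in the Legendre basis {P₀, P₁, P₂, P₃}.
P₀ - P₁ + (-2)P₂ + (2)P₃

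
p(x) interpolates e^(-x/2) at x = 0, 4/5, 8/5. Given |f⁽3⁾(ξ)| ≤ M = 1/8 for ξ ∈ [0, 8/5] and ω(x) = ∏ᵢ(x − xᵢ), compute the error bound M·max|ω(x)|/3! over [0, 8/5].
8*sqrt(3)/3375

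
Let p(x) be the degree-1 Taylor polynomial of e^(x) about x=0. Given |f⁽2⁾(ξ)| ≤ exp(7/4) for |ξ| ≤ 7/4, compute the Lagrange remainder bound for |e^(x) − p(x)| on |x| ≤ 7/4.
49*exp(7/4)/32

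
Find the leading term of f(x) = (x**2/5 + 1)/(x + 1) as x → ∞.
x/5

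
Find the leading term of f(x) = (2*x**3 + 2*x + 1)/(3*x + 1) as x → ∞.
2*x**2/3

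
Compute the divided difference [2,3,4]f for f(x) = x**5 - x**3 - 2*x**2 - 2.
274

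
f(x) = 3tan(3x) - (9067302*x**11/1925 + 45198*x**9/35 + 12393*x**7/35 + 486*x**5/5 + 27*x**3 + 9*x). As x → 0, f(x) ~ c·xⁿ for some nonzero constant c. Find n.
13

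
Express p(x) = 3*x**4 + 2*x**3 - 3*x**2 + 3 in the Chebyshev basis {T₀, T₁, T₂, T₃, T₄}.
(21/8)T₀ + (3/2)T₁ + (1/2)T₃ + (3/8)T₄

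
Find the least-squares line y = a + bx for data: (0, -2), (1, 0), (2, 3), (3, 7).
a = -5/2, b = 3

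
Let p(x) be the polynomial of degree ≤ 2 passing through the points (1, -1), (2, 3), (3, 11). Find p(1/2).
-3/2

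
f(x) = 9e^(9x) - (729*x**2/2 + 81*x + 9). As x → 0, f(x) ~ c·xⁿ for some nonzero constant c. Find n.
3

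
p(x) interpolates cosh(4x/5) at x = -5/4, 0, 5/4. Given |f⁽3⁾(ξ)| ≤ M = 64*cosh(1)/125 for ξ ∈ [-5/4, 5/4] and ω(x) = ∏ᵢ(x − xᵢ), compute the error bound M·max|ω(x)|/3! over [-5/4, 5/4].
sqrt(3)*cosh(1)/27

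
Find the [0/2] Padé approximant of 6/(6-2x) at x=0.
1/(1 - x/3)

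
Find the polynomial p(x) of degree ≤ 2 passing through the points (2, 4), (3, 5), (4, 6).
x + 2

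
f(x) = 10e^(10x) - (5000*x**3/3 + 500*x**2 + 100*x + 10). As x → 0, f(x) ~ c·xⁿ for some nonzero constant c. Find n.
4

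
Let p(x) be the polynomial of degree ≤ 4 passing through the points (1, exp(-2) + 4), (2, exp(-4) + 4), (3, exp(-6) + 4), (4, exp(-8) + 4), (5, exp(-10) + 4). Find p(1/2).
(-420*exp(6) - 180*exp(2) + 35 + 378*exp(4) + 315*exp(8) + 512*exp(10))*exp(-10)/128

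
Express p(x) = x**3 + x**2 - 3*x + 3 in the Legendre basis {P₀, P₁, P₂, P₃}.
(10/3)P₀ + (-12/5)P₁ + (2/3)P₂ + (2/5)P₃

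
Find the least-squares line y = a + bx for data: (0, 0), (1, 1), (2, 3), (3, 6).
a = -1/2, b = 2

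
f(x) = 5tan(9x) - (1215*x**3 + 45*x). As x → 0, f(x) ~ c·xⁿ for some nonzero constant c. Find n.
5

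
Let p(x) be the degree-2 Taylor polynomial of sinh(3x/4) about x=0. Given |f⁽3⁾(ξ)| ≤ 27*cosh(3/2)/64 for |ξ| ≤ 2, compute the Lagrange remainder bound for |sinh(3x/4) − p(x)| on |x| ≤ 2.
9*cosh(3/2)/16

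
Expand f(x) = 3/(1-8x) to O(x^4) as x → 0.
3 + 24*x + 192*x**2 + 1536*x**3 + O(x**4)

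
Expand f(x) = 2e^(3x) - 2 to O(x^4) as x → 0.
6*x + 9*x**2 + 9*x**3 + O(x**4)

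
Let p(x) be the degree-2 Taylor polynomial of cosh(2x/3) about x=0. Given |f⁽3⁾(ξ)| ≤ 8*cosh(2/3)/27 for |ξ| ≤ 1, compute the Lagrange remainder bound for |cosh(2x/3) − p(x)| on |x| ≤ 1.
4*cosh(2/3)/81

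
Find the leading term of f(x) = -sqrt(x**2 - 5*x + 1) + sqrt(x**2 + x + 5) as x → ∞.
3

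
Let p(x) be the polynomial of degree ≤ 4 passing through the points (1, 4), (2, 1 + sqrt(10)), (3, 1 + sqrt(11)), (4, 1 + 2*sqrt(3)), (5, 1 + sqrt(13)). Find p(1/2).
-105*sqrt(10)/32 - 45*sqrt(3)/16 + 35*sqrt(13)/128 + 1073/128 + 189*sqrt(11)/64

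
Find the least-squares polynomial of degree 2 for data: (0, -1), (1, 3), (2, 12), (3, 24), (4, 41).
-37/35 + (31/14)x + (29/14)x²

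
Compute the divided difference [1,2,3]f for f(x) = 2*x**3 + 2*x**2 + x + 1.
14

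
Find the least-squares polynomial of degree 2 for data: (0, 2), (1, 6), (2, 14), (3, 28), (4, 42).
12/7 + (97/35)x + (13/7)x²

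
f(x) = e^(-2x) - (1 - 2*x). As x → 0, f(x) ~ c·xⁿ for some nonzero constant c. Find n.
2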